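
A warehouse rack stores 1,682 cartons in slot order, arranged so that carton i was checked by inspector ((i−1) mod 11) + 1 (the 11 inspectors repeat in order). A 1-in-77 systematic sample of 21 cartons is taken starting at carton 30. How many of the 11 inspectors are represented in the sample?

1

Consecutive selections differ by k = 77, so their inspector numbers differ by 77 mod 11 = 0.
gcd(77, 11) = 11, so the sample visits 11/11 = 1 distinct residues mod 11.
Start 30 is inspector 8; the inspectors hit are 8.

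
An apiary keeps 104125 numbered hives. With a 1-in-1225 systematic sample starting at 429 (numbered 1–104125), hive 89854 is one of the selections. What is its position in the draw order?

74

k = 1225
position = (89854 − 429)/1225 + 1 = 89425/1225 + 1 = 73 + 1 = 74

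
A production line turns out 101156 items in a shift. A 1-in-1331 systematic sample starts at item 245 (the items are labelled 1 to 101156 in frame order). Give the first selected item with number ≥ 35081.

36182

k = 1331
Steps past start: ⌈(35081 − 245)/1331⌉ = ⌈34836/1331⌉ = 27
Selected item: 245 + 27×1331 = 36182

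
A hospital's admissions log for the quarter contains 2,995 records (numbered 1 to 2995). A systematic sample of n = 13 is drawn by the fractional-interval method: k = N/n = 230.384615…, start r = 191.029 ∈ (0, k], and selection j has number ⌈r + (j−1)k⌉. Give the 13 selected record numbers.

j=1: r + 0k = 191.029 → ⌈·⌉ = 192
j=2: r + 1k = 421.413615… → ⌈·⌉ = 422
j=3: r + 2k = 651.798230… → ⌈·⌉ = 652
j=4: r + 3k = 882.182846… → ⌈·⌉ = 883
j=5: r + 4k = 1112.567461… → ⌈·⌉ = 1113
j=6: r + 5k = 1342.952076… → ⌈·⌉ = 1343
j=7: r + 6k = 1573.336692… → ⌈·⌉ = 1574
j=8: r + 7k = 1803.721307… → ⌈·⌉ = 1804
j=9: r + 8k = 2034.105923… → ⌈·⌉ = 2035
j=10: r + 9k = 2264.490538… → ⌈·⌉ = 2265
j=11: r + 10k = 2494.875153… → ⌈·⌉ = 2495
j=12: r + 11k = 2725.259769… → ⌈·⌉ = 2726
j=13: r + 12k = 2955.644384… → ⌈·⌉ = 2956

192, 422, 652, 883, 1113, 1343, 1574, 1804, 2035, 2265, 2495, 2726, 2956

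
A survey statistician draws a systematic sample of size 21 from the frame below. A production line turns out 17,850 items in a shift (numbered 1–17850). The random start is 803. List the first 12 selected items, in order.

k = N/n = 17850/21 = 850
item 1: 803
item 2: 803 + 850 = 1653
item 3: 1653 + 850 = 2503
item 4: 2503 + 850 = 3353
item 5: 3353 + 850 = 4203
item 6: 4203 + 850 = 5053
item 7: 5053 + 850 = 5903
item 8: 5903 + 850 = 6753
item 9: 6753 + 850 = 7603
item 10: 7603 + 850 = 8453
item 11: 8453 + 850 = 9303
item 12: 9303 + 850 = 10153

803, 1653, 2503, 3353, 4203, 5053, 5903, 6753, 7603, 8453, 9303, 10153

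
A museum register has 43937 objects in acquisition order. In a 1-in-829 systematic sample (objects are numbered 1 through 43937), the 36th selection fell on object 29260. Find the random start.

k = 829
r = 29260 − (36−1)×829 = 29260 − 29015 = 245

245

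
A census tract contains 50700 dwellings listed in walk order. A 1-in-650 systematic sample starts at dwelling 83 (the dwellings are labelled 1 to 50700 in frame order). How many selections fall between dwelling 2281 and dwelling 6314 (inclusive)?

6

k = 650
First selection ≥ 2281: 83 + ⌈(2281−83)/650⌉·650 = 83 + 4×650 = 2683
Last selection ≤ 6314: 83 + ⌊(6314−83)/650⌋·650 = 83 + 9×650 = 5933
Count = 9 − 4 + 1 = 6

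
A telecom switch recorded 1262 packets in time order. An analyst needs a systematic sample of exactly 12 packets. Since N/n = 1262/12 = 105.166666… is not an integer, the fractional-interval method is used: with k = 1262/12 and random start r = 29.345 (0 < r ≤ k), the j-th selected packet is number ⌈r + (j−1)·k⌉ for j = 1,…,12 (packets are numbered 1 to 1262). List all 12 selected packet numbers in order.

j=1: r + 0k = 29.345 → ⌈·⌉ = 30
j=2: r + 1k = 134.511666… → ⌈·⌉ = 135
j=3: r + 2k = 239.678333… → ⌈·⌉ = 240
j=4: r + 3k = 344.845 → ⌈·⌉ = 345
j=5: r + 4k = 450.011666… → ⌈·⌉ = 451
j=6: r + 5k = 555.178333… → ⌈·⌉ = 556
j=7: r + 6k = 660.345 → ⌈·⌉ = 661
j=8: r + 7k = 765.511666… → ⌈·⌉ = 766
j=9: r + 8k = 870.678333… → ⌈·⌉ = 871
j=10: r + 9k = 975.845 → ⌈·⌉ = 976
j=11: r + 10k = 1081.011666… → ⌈·⌉ = 1082
j=12: r + 11k = 1186.178333… → ⌈·⌉ = 1187

30, 135, 240, 345, 451, 556, 661, 766, 871, 976, 1082, 1187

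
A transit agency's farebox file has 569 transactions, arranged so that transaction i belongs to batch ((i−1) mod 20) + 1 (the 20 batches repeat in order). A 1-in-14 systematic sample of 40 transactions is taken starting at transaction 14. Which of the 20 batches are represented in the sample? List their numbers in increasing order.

2, 4, 6, 8, 10, 12, 14, 16, 18, 20

Consecutive selections differ by k = 14, so their batch numbers differ by 14 mod 20 = 14.
gcd(14, 20) = 2, so the sample visits 20/2 = 10 distinct residues mod 20.
Start 14 is batch 14; the batches hit are 2, 4, 6, 8, 10, 12, 14, 16, 18, 20.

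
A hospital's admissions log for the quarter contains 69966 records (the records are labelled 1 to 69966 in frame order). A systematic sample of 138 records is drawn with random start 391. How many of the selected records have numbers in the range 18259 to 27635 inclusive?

18

k = 69966/138 = 507
First selection ≥ 18259: 391 + ⌈(18259−391)/507⌉·507 = 391 + 36×507 = 18643
Last selection ≤ 27635: 391 + ⌊(27635−391)/507⌋·507 = 391 + 53×507 = 27262
Count = 53 − 36 + 1 = 18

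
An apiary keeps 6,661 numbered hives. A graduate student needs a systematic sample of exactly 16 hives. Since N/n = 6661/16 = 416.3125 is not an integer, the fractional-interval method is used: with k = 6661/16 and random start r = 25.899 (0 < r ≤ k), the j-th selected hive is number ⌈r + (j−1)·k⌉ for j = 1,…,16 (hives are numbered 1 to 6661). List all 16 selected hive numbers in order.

26, 443, 859, 1275, 1692, 2108, 2524, 2941, 3357, 3773, 4190, 4606, 5022, 5438, 5855, 6271

j=1: r + 0k = 25.899 → ⌈·⌉ = 26
j=2: r + 1k = 442.2115 → ⌈·⌉ = 443
j=3: r + 2k = 858.524 → ⌈·⌉ = 859
j=4: r + 3k = 1274.8365 → ⌈·⌉ = 1275
j=5: r + 4k = 1691.149 → ⌈·⌉ = 1692
j=6: r + 5k = 2107.4615 → ⌈·⌉ = 2108
j=7: r + 6k = 2523.774 → ⌈·⌉ = 2524
j=8: r + 7k = 2940.0865 → ⌈·⌉ = 2941
j=9: r + 8k = 3356.399 → ⌈·⌉ = 3357
j=10: r + 9k = 3772.7115 → ⌈·⌉ = 3773
j=11: r + 10k = 4189.024 → ⌈·⌉ = 4190
j=12: r + 11k = 4605.3365 → ⌈·⌉ = 4606
j=13: r + 12k = 5021.649 → ⌈·⌉ = 5022
j=14: r + 13k = 5437.9615 → ⌈·⌉ = 5438
j=15: r + 14k = 5854.274 → ⌈·⌉ = 5855
j=16: r + 15k = 6270.5865 → ⌈·⌉ = 6271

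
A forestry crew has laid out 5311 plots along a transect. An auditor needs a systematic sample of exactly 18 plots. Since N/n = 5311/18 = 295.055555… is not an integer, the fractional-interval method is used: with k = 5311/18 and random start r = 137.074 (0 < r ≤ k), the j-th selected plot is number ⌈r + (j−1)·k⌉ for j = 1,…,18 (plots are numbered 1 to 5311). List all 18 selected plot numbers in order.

j=1: r + 0k = 137.074 → ⌈·⌉ = 138
j=2: r + 1k = 432.129555… → ⌈·⌉ = 433
j=3: r + 2k = 727.185111… → ⌈·⌉ = 728
j=4: r + 3k = 1022.240666… → ⌈·⌉ = 1023
j=5: r + 4k = 1317.296222… → ⌈·⌉ = 1318
j=6: r + 5k = 1612.351777… → ⌈·⌉ = 1613
j=7: r + 6k = 1907.407333… → ⌈·⌉ = 1908
j=8: r + 7k = 2202.462888… → ⌈·⌉ = 2203
j=9: r + 8k = 2497.518444… → ⌈·⌉ = 2498
j=10: r + 9k = 2792.574 → ⌈·⌉ = 2793
j=11: r + 10k = 3087.629555… → ⌈·⌉ = 3088
j=12: r + 11k = 3382.685111… → ⌈·⌉ = 3383
j=13: r + 12k = 3677.740666… → ⌈·⌉ = 3678
j=14: r + 13k = 3972.796222… → ⌈·⌉ = 3973
j=15: r + 14k = 4267.851777… → ⌈·⌉ = 4268
j=16: r + 15k = 4562.907333… → ⌈·⌉ = 4563
j=17: r + 16k = 4857.962888… → ⌈·⌉ = 4858
j=18: r + 17k = 5153.018444… → ⌈·⌉ = 5154

138, 433, 728, 1023, 1318, 1613, 1908, 2203, 2498, 2793, 3088, 3383, 3678, 3973, 4268, 4563, 4858, 5154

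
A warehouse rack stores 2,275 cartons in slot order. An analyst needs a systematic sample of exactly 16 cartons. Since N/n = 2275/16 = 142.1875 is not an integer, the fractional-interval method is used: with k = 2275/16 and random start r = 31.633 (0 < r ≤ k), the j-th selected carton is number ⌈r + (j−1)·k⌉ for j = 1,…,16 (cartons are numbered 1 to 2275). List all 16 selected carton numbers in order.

j=1: r + 0k = 31.633 → ⌈·⌉ = 32
j=2: r + 1k = 173.8205 → ⌈·⌉ = 174
j=3: r + 2k = 316.008 → ⌈·⌉ = 317
j=4: r + 3k = 458.1955 → ⌈·⌉ = 459
j=5: r + 4k = 600.383 → ⌈·⌉ = 601
j=6: r + 5k = 742.5705 → ⌈·⌉ = 743
j=7: r + 6k = 884.758 → ⌈·⌉ = 885
j=8: r + 7k = 1026.9455 → ⌈·⌉ = 1027
j=9: r + 8k = 1169.133 → ⌈·⌉ = 1170
j=10: r + 9k = 1311.3205 → ⌈·⌉ = 1312
j=11: r + 10k = 1453.508 → ⌈·⌉ = 1454
j=12: r + 11k = 1595.6955 → ⌈·⌉ = 1596
j=13: r + 12k = 1737.883 → ⌈·⌉ = 1738
j=14: r + 13k = 1880.0705 → ⌈·⌉ = 1881
j=15: r + 14k = 2022.258 → ⌈·⌉ = 2023
j=16: r + 15k = 2164.4455 → ⌈·⌉ = 2165

32, 174, 317, 459, 601, 743, 885, 1027, 1170, 1312, 1454, 1596, 1738, 1881, 2023, 2165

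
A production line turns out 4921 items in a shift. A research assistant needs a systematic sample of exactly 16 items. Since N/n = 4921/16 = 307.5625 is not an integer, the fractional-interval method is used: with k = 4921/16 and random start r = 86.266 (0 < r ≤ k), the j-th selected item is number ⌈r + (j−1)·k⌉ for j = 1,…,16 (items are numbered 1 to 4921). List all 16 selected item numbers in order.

j=1: r + 0k = 86.266 → ⌈·⌉ = 87
j=2: r + 1k = 393.8285 → ⌈·⌉ = 394
j=3: r + 2k = 701.391 → ⌈·⌉ = 702
j=4: r + 3k = 1008.9535 → ⌈·⌉ = 1009
j=5: r + 4k = 1316.516 → ⌈·⌉ = 1317
j=6: r + 5k = 1624.0785 → ⌈·⌉ = 1625
j=7: r + 6k = 1931.641 → ⌈·⌉ = 1932
j=8: r + 7k = 2239.2035 → ⌈·⌉ = 2240
j=9: r + 8k = 2546.766 → ⌈·⌉ = 2547
j=10: r + 9k = 2854.3285 → ⌈·⌉ = 2855
j=11: r + 10k = 3161.891 → ⌈·⌉ = 3162
j=12: r + 11k = 3469.4535 → ⌈·⌉ = 3470
j=13: r + 12k = 3777.016 → ⌈·⌉ = 3778
j=14: r + 13k = 4084.5785 → ⌈·⌉ = 4085
j=15: r + 14k = 4392.141 → ⌈·⌉ = 4393
j=16: r + 15k = 4699.7035 → ⌈·⌉ = 4700

87, 394, 702, 1009, 1317, 1625, 1932, 2240, 2547, 2855, 3162, 3470, 3778, 4085, 4393, 4700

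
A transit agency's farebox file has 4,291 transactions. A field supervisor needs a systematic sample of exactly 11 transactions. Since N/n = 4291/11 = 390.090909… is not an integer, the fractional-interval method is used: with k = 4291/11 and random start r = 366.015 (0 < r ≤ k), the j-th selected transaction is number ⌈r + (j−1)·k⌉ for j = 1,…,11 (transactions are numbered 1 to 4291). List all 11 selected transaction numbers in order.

j=1: r + 0k = 366.015 → ⌈·⌉ = 367
j=2: r + 1k = 756.105909… → ⌈·⌉ = 757
j=3: r + 2k = 1146.196818… → ⌈·⌉ = 1147
j=4: r + 3k = 1536.287727… → ⌈·⌉ = 1537
j=5: r + 4k = 1926.378636… → ⌈·⌉ = 1927
j=6: r + 5k = 2316.469545… → ⌈·⌉ = 2317
j=7: r + 6k = 2706.560454… → ⌈·⌉ = 2707
j=8: r + 7k = 3096.651363… → ⌈·⌉ = 3097
j=9: r + 8k = 3486.742272… → ⌈·⌉ = 3487
j=10: r + 9k = 3876.833181… → ⌈·⌉ = 3877
j=11: r + 10k = 4266.924090… → ⌈·⌉ = 4267

367, 757, 1147, 1537, 1927, 2317, 2707, 3097, 3487, 3877, 4267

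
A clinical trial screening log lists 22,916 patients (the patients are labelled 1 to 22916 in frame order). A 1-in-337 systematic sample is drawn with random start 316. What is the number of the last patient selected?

22895

k = 337
68th selection = r + (68−1)·k = 316 + 67×337 = 316 + 22579 = 22895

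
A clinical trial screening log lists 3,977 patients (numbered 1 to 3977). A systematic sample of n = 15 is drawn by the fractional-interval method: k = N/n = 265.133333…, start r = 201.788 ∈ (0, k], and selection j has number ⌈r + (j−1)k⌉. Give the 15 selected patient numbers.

202, 467, 733, 998, 1263, 1528, 1793, 2058, 2323, 2588, 2854, 3119, 3384, 3649, 3914

j=1: r + 0k = 201.788 → ⌈·⌉ = 202
j=2: r + 1k = 466.921333… → ⌈·⌉ = 467
j=3: r + 2k = 732.054666… → ⌈·⌉ = 733
j=4: r + 3k = 997.188 → ⌈·⌉ = 998
j=5: r + 4k = 1262.321333… → ⌈·⌉ = 1263
j=6: r + 5k = 1527.454666… → ⌈·⌉ = 1528
j=7: r + 6k = 1792.588 → ⌈·⌉ = 1793
j=8: r + 7k = 2057.721333… → ⌈·⌉ = 2058
j=9: r + 8k = 2322.854666… → ⌈·⌉ = 2323
j=10: r + 9k = 2587.988 → ⌈·⌉ = 2588
j=11: r + 10k = 2853.121333… → ⌈·⌉ = 2854
j=12: r + 11k = 3118.254666… → ⌈·⌉ = 3119
j=13: r + 12k = 3383.388 → ⌈·⌉ = 3384
j=14: r + 13k = 3648.521333… → ⌈·⌉ = 3649
j=15: r + 14k = 3913.654666… → ⌈·⌉ = 3914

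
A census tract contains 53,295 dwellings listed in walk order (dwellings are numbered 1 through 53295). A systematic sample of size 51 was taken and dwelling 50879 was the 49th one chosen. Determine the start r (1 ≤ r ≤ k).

k = 53295/51 = 1045
r = 50879 − (49−1)×1045 = 50879 − 50160 = 719

719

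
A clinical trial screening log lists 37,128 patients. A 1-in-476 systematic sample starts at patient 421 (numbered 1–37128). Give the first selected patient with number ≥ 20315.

20413

k = 476
Steps past start: ⌈(20315 − 421)/476⌉ = ⌈19894/476⌉ = 42
Selected patient: 421 + 42×476 = 20413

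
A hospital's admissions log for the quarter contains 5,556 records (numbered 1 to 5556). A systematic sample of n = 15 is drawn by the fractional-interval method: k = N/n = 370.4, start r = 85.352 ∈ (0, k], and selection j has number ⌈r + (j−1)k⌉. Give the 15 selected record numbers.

86, 456, 827, 1197, 1567, 1938, 2308, 2679, 3049, 3419, 3790, 4160, 4531, 4901, 5271

j=1: r + 0k = 85.352 → ⌈·⌉ = 86
j=2: r + 1k = 455.752 → ⌈·⌉ = 456
j=3: r + 2k = 826.152 → ⌈·⌉ = 827
j=4: r + 3k = 1196.552 → ⌈·⌉ = 1197
j=5: r + 4k = 1566.952 → ⌈·⌉ = 1567
j=6: r + 5k = 1937.352 → ⌈·⌉ = 1938
j=7: r + 6k = 2307.752 → ⌈·⌉ = 2308
j=8: r + 7k = 2678.152 → ⌈·⌉ = 2679
j=9: r + 8k = 3048.552 → ⌈·⌉ = 3049
j=10: r + 9k = 3418.952 → ⌈·⌉ = 3419
j=11: r + 10k = 3789.352 → ⌈·⌉ = 3790
j=12: r + 11k = 4159.752 → ⌈·⌉ = 4160
j=13: r + 12k = 4530.152 → ⌈·⌉ = 4531
j=14: r + 13k = 4900.552 → ⌈·⌉ = 4901
j=15: r + 14k = 5270.952 → ⌈·⌉ = 5271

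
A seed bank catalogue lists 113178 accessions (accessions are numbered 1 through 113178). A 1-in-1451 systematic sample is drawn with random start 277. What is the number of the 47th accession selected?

67023

k = 1451
47th selection = r + (47−1)·k = 277 + 46×1451 = 277 + 66746 = 67023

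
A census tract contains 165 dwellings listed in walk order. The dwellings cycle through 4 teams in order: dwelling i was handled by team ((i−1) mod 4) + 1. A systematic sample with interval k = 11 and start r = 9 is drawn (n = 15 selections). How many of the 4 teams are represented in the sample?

Consecutive selections differ by k = 11, so their team numbers differ by 11 mod 4 = 3.
gcd(11, 4) = 1, so the sample visits 4/1 = 4 distinct residues mod 4.
Start 9 is team 1; the teams hit are 1, 2, 3, 4.

4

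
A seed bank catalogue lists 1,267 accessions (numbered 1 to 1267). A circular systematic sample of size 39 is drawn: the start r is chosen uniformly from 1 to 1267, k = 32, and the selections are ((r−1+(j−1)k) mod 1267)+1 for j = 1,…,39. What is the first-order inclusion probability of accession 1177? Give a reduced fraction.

39/1267

For each position j, as r ranges over 1…1267 the j-th selection hits every accession exactly once, so accession 1177 is selected for exactly 39 of the 1267 starts.
Inclusion probability = 39/1267.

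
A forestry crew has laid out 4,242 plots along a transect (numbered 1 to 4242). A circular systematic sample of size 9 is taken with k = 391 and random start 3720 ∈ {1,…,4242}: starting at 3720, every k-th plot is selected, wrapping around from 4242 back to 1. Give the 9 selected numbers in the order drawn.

3720, 4111, 260, 651, 1042, 1433, 1824, 2215, 2606

Selection 1: 3720
Selection 2: 3720 + 391 = 4111
Selection 3: 4111 + 391 = 4502 → 4502 − 4242 = 260
Selection 4: 260 + 391 = 651
Selection 5: 651 + 391 = 1042
Selection 6: 1042 + 391 = 1433
Selection 7: 1433 + 391 = 1824
Selection 8: 1824 + 391 = 2215
Selection 9: 2215 + 391 = 2606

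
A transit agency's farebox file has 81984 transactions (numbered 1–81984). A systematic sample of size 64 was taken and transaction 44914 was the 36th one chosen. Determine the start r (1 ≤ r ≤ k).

k = 81984/64 = 1281
r = 44914 − (36−1)×1281 = 44914 − 44835 = 79

79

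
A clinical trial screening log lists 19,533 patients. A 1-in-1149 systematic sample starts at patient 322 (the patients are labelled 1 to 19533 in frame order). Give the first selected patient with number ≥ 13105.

k = 1149
Steps past start: ⌈(13105 − 322)/1149⌉ = ⌈12783/1149⌉ = 12
Selected patient: 322 + 12×1149 = 14110

14110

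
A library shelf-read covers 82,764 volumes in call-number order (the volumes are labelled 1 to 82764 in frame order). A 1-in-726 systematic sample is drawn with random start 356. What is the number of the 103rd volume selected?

74408

k = 726
103rd selection = r + (103−1)·k = 356 + 102×726 = 356 + 74052 = 74408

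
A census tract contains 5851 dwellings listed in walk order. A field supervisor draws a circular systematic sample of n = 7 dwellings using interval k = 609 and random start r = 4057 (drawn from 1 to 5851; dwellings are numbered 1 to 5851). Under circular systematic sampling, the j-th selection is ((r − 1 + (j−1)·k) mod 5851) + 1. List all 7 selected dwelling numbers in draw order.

4057, 4666, 5275, 33, 642, 1251, 1860

Selection 1: 4057
Selection 2: 4057 + 609 = 4666
Selection 3: 4666 + 609 = 5275
Selection 4: 5275 + 609 = 5884 → 5884 − 5851 = 33
Selection 5: 33 + 609 = 642
Selection 6: 642 + 609 = 1251
Selection 7: 1251 + 609 = 1860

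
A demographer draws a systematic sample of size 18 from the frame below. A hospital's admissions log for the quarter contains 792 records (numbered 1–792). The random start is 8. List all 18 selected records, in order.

k = N/n = 792/18 = 44
record 1: 8
record 2: 8 + 44 = 52
record 3: 52 + 44 = 96
record 4: 96 + 44 = 140
record 5: 140 + 44 = 184
record 6: 184 + 44 = 228
record 7: 228 + 44 = 272
record 8: 272 + 44 = 316
record 9: 316 + 44 = 360
record 10: 360 + 44 = 404
record 11: 404 + 44 = 448
record 12: 448 + 44 = 492
record 13: 492 + 44 = 536
record 14: 536 + 44 = 580
record 15: 580 + 44 = 624
record 16: 624 + 44 = 668
record 17: 668 + 44 = 712
record 18: 712 + 44 = 756

8, 52, 96, 140, 184, 228, 272, 316, 360, 404, 448, 492, 536, 580, 624, 668, 712, 756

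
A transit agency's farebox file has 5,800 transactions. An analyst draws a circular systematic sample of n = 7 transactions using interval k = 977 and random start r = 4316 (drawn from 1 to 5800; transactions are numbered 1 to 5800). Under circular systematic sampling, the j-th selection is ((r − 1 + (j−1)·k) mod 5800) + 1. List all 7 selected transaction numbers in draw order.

Selection 1: 4316
Selection 2: 4316 + 977 = 5293
Selection 3: 5293 + 977 = 6270 → 6270 − 5800 = 470
Selection 4: 470 + 977 = 1447
Selection 5: 1447 + 977 = 2424
Selection 6: 2424 + 977 = 3401
Selection 7: 3401 + 977 = 4378

4316, 5293, 470, 1447, 2424, 3401, 4378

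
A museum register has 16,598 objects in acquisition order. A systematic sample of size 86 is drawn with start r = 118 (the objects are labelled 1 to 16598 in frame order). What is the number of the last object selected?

16523

k = 16598/86 = 193
86th selection = r + (86−1)·k = 118 + 85×193 = 118 + 16405 = 16523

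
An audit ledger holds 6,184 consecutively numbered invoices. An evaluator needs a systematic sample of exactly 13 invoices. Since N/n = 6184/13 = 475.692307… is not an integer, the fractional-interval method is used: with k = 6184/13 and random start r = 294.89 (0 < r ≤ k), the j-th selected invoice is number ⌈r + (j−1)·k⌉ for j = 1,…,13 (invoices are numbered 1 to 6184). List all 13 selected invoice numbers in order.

295, 771, 1247, 1722, 2198, 2674, 3150, 3625, 4101, 4577, 5052, 5528, 6004

j=1: r + 0k = 294.89 → ⌈·⌉ = 295
j=2: r + 1k = 770.582307… → ⌈·⌉ = 771
j=3: r + 2k = 1246.274615… → ⌈·⌉ = 1247
j=4: r + 3k = 1721.966923… → ⌈·⌉ = 1722
j=5: r + 4k = 2197.659230… → ⌈·⌉ = 2198
j=6: r + 5k = 2673.351538… → ⌈·⌉ = 2674
j=7: r + 6k = 3149.043846… → ⌈·⌉ = 3150
j=8: r + 7k = 3624.736153… → ⌈·⌉ = 3625
j=9: r + 8k = 4100.428461… → ⌈·⌉ = 4101
j=10: r + 9k = 4576.120769… → ⌈·⌉ = 4577
j=11: r + 10k = 5051.813076… → ⌈·⌉ = 5052
j=12: r + 11k = 5527.505384… → ⌈·⌉ = 5528
j=13: r + 12k = 6003.197692… → ⌈·⌉ = 6004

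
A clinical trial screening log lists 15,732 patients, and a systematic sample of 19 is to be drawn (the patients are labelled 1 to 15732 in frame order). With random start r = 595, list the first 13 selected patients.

595, 1423, 2251, 3079, 3907, 4735, 5563, 6391, 7219, 8047, 8875, 9703, 10531

k = N/n = 15732/19 = 828
patient 1: 595
patient 2: 595 + 828 = 1423
patient 3: 1423 + 828 = 2251
patient 4: 2251 + 828 = 3079
patient 5: 3079 + 828 = 3907
patient 6: 3907 + 828 = 4735
patient 7: 4735 + 828 = 5563
patient 8: 5563 + 828 = 6391
patient 9: 6391 + 828 = 7219
patient 10: 7219 + 828 = 8047
patient 11: 8047 + 828 = 8875
patient 12: 8875 + 828 = 9703
patient 13: 9703 + 828 = 10531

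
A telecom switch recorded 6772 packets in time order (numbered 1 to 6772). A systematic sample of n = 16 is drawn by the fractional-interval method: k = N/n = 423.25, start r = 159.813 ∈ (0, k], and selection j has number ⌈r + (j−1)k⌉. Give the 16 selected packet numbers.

j=1: r + 0k = 159.813 → ⌈·⌉ = 160
j=2: r + 1k = 583.063 → ⌈·⌉ = 584
j=3: r + 2k = 1006.313 → ⌈·⌉ = 1007
j=4: r + 3k = 1429.563 → ⌈·⌉ = 1430
j=5: r + 4k = 1852.813 → ⌈·⌉ = 1853
j=6: r + 5k = 2276.063 → ⌈·⌉ = 2277
j=7: r + 6k = 2699.313 → ⌈·⌉ = 2700
j=8: r + 7k = 3122.563 → ⌈·⌉ = 3123
j=9: r + 8k = 3545.813 → ⌈·⌉ = 3546
j=10: r + 9k = 3969.063 → ⌈·⌉ = 3970
j=11: r + 10k = 4392.313 → ⌈·⌉ = 4393
j=12: r + 11k = 4815.563 → ⌈·⌉ = 4816
j=13: r + 12k = 5238.813 → ⌈·⌉ = 5239
j=14: r + 13k = 5662.063 → ⌈·⌉ = 5663
j=15: r + 14k = 6085.313 → ⌈·⌉ = 6086
j=16: r + 15k = 6508.563 → ⌈·⌉ = 6509

160, 584, 1007, 1430, 1853, 2277, 2700, 3123, 3546, 3970, 4393, 4816, 5239, 5663, 6086, 6509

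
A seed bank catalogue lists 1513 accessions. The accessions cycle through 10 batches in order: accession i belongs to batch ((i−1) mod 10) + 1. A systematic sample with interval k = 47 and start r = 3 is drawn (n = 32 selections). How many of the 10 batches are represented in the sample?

Consecutive selections differ by k = 47, so their batch numbers differ by 47 mod 10 = 7.
gcd(47, 10) = 1, so the sample visits 10/1 = 10 distinct residues mod 10.
Start 3 is batch 3; the batches hit are 1, 2, 3, 4, 5, 6, 7, 8, 9, 10.

10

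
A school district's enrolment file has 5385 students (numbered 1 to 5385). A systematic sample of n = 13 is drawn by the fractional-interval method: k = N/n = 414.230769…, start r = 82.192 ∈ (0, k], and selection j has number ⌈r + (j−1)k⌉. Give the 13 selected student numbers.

j=1: r + 0k = 82.192 → ⌈·⌉ = 83
j=2: r + 1k = 496.422769… → ⌈·⌉ = 497
j=3: r + 2k = 910.653538… → ⌈·⌉ = 911
j=4: r + 3k = 1324.884307… → ⌈·⌉ = 1325
j=5: r + 4k = 1739.115076… → ⌈·⌉ = 1740
j=6: r + 5k = 2153.345846… → ⌈·⌉ = 2154
j=7: r + 6k = 2567.576615… → ⌈·⌉ = 2568
j=8: r + 7k = 2981.807384… → ⌈·⌉ = 2982
j=9: r + 8k = 3396.038153… → ⌈·⌉ = 3397
j=10: r + 9k = 3810.268923… → ⌈·⌉ = 3811
j=11: r + 10k = 4224.499692… → ⌈·⌉ = 4225
j=12: r + 11k = 4638.730461… → ⌈·⌉ = 4639
j=13: r + 12k = 5052.961230… → ⌈·⌉ = 5053

83, 497, 911, 1325, 1740, 2154, 2568, 2982, 3397, 3811, 4225, 4639, 5053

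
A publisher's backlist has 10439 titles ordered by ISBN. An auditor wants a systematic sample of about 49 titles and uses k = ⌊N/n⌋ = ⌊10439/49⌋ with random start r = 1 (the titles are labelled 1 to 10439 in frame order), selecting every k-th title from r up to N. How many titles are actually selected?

k = ⌊10439/49⌋ = 213
Achieved size = ⌊(10439 − 1)/213⌋ + 1 = ⌊10438/213⌋ + 1 = 49 + 1 = 50
(last selection: 1 + 49×213 = 10438 ≤ 10439; next would be 10651 > 10439)

50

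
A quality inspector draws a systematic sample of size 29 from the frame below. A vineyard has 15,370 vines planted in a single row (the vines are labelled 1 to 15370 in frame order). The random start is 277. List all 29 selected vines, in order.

277, 807, 1337, 1867, 2397, 2927, 3457, 3987, 4517, 5047, 5577, 6107, 6637, 7167, 7697, 8227, 8757, 9287, 9817, 10347, 10877, 11407, 11937, 12467, 12997, 13527, 14057, 14587, 15117

k = N/n = 15370/29 = 530
vine 1: 277
vine 2: 277 + 530 = 807
vine 3: 807 + 530 = 1337
vine 4: 1337 + 530 = 1867
vine 5: 1867 + 530 = 2397
vine 6: 2397 + 530 = 2927
vine 7: 2927 + 530 = 3457
vine 8: 3457 + 530 = 3987
vine 9: 3987 + 530 = 4517
vine 10: 4517 + 530 = 5047
vine 11: 5047 + 530 = 5577
vine 12: 5577 + 530 = 6107
vine 13: 6107 + 530 = 6637
vine 14: 6637 + 530 = 7167
vine 15: 7167 + 530 = 7697
vine 16: 7697 + 530 = 8227
vine 17: 8227 + 530 = 8757
vine 18: 8757 + 530 = 9287
vine 19: 9287 + 530 = 9817
vine 20: 9817 + 530 = 10347
vine 21: 10347 + 530 = 10877
vine 22: 10877 + 530 = 11407
vine 23: 11407 + 530 = 11937
vine 24: 11937 + 530 = 12467
vine 25: 12467 + 530 = 12997
vine 26: 12997 + 530 = 13527
vine 27: 13527 + 530 = 14057
vine 28: 14057 + 530 = 14587
vine 29: 14587 + 530 = 15117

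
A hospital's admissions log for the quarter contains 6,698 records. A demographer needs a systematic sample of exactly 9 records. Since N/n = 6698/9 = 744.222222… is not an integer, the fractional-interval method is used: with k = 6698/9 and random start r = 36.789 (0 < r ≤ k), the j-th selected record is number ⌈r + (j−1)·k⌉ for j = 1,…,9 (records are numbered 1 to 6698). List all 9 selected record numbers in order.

37, 782, 1526, 2270, 3014, 3758, 4503, 5247, 5991

j=1: r + 0k = 36.789 → ⌈·⌉ = 37
j=2: r + 1k = 781.011222… → ⌈·⌉ = 782
j=3: r + 2k = 1525.233444… → ⌈·⌉ = 1526
j=4: r + 3k = 2269.455666… → ⌈·⌉ = 2270
j=5: r + 4k = 3013.677888… → ⌈·⌉ = 3014
j=6: r + 5k = 3757.900111… → ⌈·⌉ = 3758
j=7: r + 6k = 4502.122333… → ⌈·⌉ = 4503
j=8: r + 7k = 5246.344555… → ⌈·⌉ = 5247
j=9: r + 8k = 5990.566777… → ⌈·⌉ = 5991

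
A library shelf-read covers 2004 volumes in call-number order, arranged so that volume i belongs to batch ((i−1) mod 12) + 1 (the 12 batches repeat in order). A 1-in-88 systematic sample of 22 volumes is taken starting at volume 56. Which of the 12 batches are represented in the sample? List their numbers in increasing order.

Consecutive selections differ by k = 88, so their batch numbers differ by 88 mod 12 = 4.
gcd(88, 12) = 4, so the sample visits 12/4 = 3 distinct residues mod 12.
Start 56 is batch 8; the batches hit are 4, 8, 12.

4, 8, 12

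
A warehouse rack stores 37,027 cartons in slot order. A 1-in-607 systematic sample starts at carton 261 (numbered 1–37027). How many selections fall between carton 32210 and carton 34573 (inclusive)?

k = 607
First selection ≥ 32210: 261 + ⌈(32210−261)/607⌉·607 = 261 + 53×607 = 32432
Last selection ≤ 34573: 261 + ⌊(34573−261)/607⌋·607 = 261 + 56×607 = 34253
Count = 56 − 53 + 1 = 4

4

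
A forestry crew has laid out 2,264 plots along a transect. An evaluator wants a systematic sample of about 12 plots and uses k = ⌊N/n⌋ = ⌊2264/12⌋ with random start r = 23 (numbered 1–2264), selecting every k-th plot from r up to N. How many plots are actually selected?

k = ⌊2264/12⌋ = 188
Achieved size = ⌊(2264 − 23)/188⌋ + 1 = ⌊2241/188⌋ + 1 = 11 + 1 = 12
(last selection: 23 + 11×188 = 2091 ≤ 2264; next would be 2279 > 2264)

12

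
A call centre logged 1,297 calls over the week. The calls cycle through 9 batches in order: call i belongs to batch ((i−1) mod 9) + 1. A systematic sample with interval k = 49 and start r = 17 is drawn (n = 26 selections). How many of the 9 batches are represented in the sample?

Consecutive selections differ by k = 49, so their batch numbers differ by 49 mod 9 = 4.
gcd(49, 9) = 1, so the sample visits 9/1 = 9 distinct residues mod 9.
Start 17 is batch 8; the batches hit are 1, 2, 3, 4, 5, 6, 7, 8, 9.

9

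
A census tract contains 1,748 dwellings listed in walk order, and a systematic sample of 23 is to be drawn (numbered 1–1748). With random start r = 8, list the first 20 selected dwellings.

k = N/n = 1748/23 = 76
dwelling 1: 8
dwelling 2: 8 + 76 = 84
dwelling 3: 84 + 76 = 160
dwelling 4: 160 + 76 = 236
dwelling 5: 236 + 76 = 312
dwelling 6: 312 + 76 = 388
dwelling 7: 388 + 76 = 464
dwelling 8: 464 + 76 = 540
dwelling 9: 540 + 76 = 616
dwelling 10: 616 + 76 = 692
dwelling 11: 692 + 76 = 768
dwelling 12: 768 + 76 = 844
dwelling 13: 844 + 76 = 920
dwelling 14: 920 + 76 = 996
dwelling 15: 996 + 76 = 1072
dwelling 16: 1072 + 76 = 1148
dwelling 17: 1148 + 76 = 1224
dwelling 18: 1224 + 76 = 1300
dwelling 19: 1300 + 76 = 1376
dwelling 20: 1376 + 76 = 1452

8, 84, 160, 236, 312, 388, 464, 540, 616, 692, 768, 844, 920, 996, 1072, 1148, 1224, 1300, 1376, 1452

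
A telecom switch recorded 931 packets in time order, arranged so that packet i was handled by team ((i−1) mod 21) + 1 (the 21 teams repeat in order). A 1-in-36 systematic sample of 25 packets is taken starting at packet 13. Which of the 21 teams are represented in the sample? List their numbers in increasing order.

1, 4, 7, 10, 13, 16, 19

Consecutive selections differ by k = 36, so their team numbers differ by 36 mod 21 = 15.
gcd(36, 21) = 3, so the sample visits 21/3 = 7 distinct residues mod 21.
Start 13 is team 13; the teams hit are 1, 4, 7, 10, 13, 16, 19.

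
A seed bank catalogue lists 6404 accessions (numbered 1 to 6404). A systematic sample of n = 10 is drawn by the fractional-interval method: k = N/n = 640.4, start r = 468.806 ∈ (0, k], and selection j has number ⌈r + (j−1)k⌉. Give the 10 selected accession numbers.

j=1: r + 0k = 468.806 → ⌈·⌉ = 469
j=2: r + 1k = 1109.206 → ⌈·⌉ = 1110
j=3: r + 2k = 1749.606 → ⌈·⌉ = 1750
j=4: r + 3k = 2390.006 → ⌈·⌉ = 2391
j=5: r + 4k = 3030.406 → ⌈·⌉ = 3031
j=6: r + 5k = 3670.806 → ⌈·⌉ = 3671
j=7: r + 6k = 4311.206 → ⌈·⌉ = 4312
j=8: r + 7k = 4951.606 → ⌈·⌉ = 4952
j=9: r + 8k = 5592.006 → ⌈·⌉ = 5593
j=10: r + 9k = 6232.406 → ⌈·⌉ = 6233

469, 1110, 1750, 2391, 3031, 3671, 4312, 4952, 5593, 6233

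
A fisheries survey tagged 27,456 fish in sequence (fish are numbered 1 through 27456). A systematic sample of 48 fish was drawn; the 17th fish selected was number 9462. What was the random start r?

310

k = 27456/48 = 572
r = 9462 − (17−1)×572 = 9462 − 9152 = 310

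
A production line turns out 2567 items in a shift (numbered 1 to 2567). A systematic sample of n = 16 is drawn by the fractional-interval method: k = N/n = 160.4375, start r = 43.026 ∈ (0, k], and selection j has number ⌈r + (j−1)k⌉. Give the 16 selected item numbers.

44, 204, 364, 525, 685, 846, 1006, 1167, 1327, 1487, 1648, 1808, 1969, 2129, 2290, 2450

j=1: r + 0k = 43.026 → ⌈·⌉ = 44
j=2: r + 1k = 203.4635 → ⌈·⌉ = 204
j=3: r + 2k = 363.901 → ⌈·⌉ = 364
j=4: r + 3k = 524.3385 → ⌈·⌉ = 525
j=5: r + 4k = 684.776 → ⌈·⌉ = 685
j=6: r + 5k = 845.2135 → ⌈·⌉ = 846
j=7: r + 6k = 1005.651 → ⌈·⌉ = 1006
j=8: r + 7k = 1166.0885 → ⌈·⌉ = 1167
j=9: r + 8k = 1326.526 → ⌈·⌉ = 1327
j=10: r + 9k = 1486.9635 → ⌈·⌉ = 1487
j=11: r + 10k = 1647.401 → ⌈·⌉ = 1648
j=12: r + 11k = 1807.8385 → ⌈·⌉ = 1808
j=13: r + 12k = 1968.276 → ⌈·⌉ = 1969
j=14: r + 13k = 2128.7135 → ⌈·⌉ = 2129
j=15: r + 14k = 2289.151 → ⌈·⌉ = 2290
j=16: r + 15k = 2449.5885 → ⌈·⌉ = 2450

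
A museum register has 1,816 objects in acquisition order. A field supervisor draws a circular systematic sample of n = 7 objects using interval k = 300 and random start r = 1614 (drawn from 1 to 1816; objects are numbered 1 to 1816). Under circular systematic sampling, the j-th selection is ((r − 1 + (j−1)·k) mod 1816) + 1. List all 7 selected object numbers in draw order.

1614, 98, 398, 698, 998, 1298, 1598

Selection 1: 1614
Selection 2: 1614 + 300 = 1914 → 1914 − 1816 = 98
Selection 3: 98 + 300 = 398
Selection 4: 398 + 300 = 698
Selection 5: 698 + 300 = 998
Selection 6: 998 + 300 = 1298
Selection 7: 1298 + 300 = 1598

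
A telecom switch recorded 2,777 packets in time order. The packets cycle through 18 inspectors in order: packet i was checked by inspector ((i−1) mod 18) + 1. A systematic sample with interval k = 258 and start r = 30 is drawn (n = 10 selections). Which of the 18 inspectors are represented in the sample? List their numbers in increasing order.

Consecutive selections differ by k = 258, so their inspector numbers differ by 258 mod 18 = 6.
gcd(258, 18) = 6, so the sample visits 18/6 = 3 distinct residues mod 18.
Start 30 is inspector 12; the inspectors hit are 6, 12, 18.

6, 12, 18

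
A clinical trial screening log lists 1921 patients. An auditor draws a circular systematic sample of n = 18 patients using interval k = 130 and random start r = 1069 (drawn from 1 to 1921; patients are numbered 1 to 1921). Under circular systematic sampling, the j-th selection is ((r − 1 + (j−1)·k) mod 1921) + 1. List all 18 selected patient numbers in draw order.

Selection 1: 1069
Selection 2: 1069 + 130 = 1199
Selection 3: 1199 + 130 = 1329
Selection 4: 1329 + 130 = 1459
Selection 5: 1459 + 130 = 1589
Selection 6: 1589 + 130 = 1719
Selection 7: 1719 + 130 = 1849
Selection 8: 1849 + 130 = 1979 → 1979 − 1921 = 58
Selection 9: 58 + 130 = 188
Selection 10: 188 + 130 = 318
Selection 11: 318 + 130 = 448
Selection 12: 448 + 130 = 578
Selection 13: 578 + 130 = 708
Selection 14: 708 + 130 = 838
Selection 15: 838 + 130 = 968
Selection 16: 968 + 130 = 1098
Selection 17: 1098 + 130 = 1228
Selection 18: 1228 + 130 = 1358

1069, 1199, 1329, 1459, 1589, 1719, 1849, 58, 188, 318, 448, 578, 708, 838, 968, 1098, 1228, 1358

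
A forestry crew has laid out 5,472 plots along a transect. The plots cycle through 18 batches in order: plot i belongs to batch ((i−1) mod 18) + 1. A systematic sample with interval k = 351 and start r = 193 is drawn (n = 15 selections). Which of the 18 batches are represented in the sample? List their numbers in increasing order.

4, 13

Consecutive selections differ by k = 351, so their batch numbers differ by 351 mod 18 = 9.
gcd(351, 18) = 9, so the sample visits 18/9 = 2 distinct residues mod 18.
Start 193 is batch 13; the batches hit are 4, 13.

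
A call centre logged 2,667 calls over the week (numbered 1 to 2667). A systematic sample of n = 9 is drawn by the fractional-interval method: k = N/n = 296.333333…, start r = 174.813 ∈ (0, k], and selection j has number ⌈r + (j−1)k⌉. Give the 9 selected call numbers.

175, 472, 768, 1064, 1361, 1657, 1953, 2250, 2546

j=1: r + 0k = 174.813 → ⌈·⌉ = 175
j=2: r + 1k = 471.146333… → ⌈·⌉ = 472
j=3: r + 2k = 767.479666… → ⌈·⌉ = 768
j=4: r + 3k = 1063.813 → ⌈·⌉ = 1064
j=5: r + 4k = 1360.146333… → ⌈·⌉ = 1361
j=6: r + 5k = 1656.479666… → ⌈·⌉ = 1657
j=7: r + 6k = 1952.813 → ⌈·⌉ = 1953
j=8: r + 7k = 2249.146333… → ⌈·⌉ = 2250
j=9: r + 8k = 2545.479666… → ⌈·⌉ = 2546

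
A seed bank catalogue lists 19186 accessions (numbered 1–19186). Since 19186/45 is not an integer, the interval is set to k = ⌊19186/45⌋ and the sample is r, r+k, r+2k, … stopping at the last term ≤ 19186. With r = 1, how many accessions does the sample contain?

46

k = ⌊19186/45⌋ = 426
Achieved size = ⌊(19186 − 1)/426⌋ + 1 = ⌊19185/426⌋ + 1 = 45 + 1 = 46
(last selection: 1 + 45×426 = 19171 ≤ 19186; next would be 19597 > 19186)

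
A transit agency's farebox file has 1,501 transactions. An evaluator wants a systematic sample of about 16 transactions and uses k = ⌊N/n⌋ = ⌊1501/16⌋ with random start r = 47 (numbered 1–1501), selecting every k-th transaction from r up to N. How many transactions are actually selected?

k = ⌊1501/16⌋ = 93
Achieved size = ⌊(1501 − 47)/93⌋ + 1 = ⌊1454/93⌋ + 1 = 15 + 1 = 16
(last selection: 47 + 15×93 = 1442 ≤ 1501; next would be 1535 > 1501)

16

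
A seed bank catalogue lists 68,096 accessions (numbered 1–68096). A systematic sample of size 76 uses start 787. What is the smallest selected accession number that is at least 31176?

k = 68096/76 = 896
Steps past start: ⌈(31176 − 787)/896⌉ = ⌈30389/896⌉ = 34
Selected accession: 787 + 34×896 = 31251

31251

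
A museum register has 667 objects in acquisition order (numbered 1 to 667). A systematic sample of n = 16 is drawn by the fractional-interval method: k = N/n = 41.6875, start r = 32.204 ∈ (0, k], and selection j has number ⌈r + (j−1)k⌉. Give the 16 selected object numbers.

j=1: r + 0k = 32.204 → ⌈·⌉ = 33
j=2: r + 1k = 73.8915 → ⌈·⌉ = 74
j=3: r + 2k = 115.579 → ⌈·⌉ = 116
j=4: r + 3k = 157.2665 → ⌈·⌉ = 158
j=5: r + 4k = 198.954 → ⌈·⌉ = 199
j=6: r + 5k = 240.6415 → ⌈·⌉ = 241
j=7: r + 6k = 282.329 → ⌈·⌉ = 283
j=8: r + 7k = 324.0165 → ⌈·⌉ = 325
j=9: r + 8k = 365.704 → ⌈·⌉ = 366
j=10: r + 9k = 407.3915 → ⌈·⌉ = 408
j=11: r + 10k = 449.079 → ⌈·⌉ = 450
j=12: r + 11k = 490.7665 → ⌈·⌉ = 491
j=13: r + 12k = 532.454 → ⌈·⌉ = 533
j=14: r + 13k = 574.1415 → ⌈·⌉ = 575
j=15: r + 14k = 615.829 → ⌈·⌉ = 616
j=16: r + 15k = 657.5165 → ⌈·⌉ = 658

33, 74, 116, 158, 199, 241, 283, 325, 366, 408, 450, 491, 533, 575, 616, 658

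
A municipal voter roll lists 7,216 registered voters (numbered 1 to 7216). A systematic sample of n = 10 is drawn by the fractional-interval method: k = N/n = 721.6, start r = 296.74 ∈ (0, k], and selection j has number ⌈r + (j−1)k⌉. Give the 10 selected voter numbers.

j=1: r + 0k = 296.74 → ⌈·⌉ = 297
j=2: r + 1k = 1018.34 → ⌈·⌉ = 1019
j=3: r + 2k = 1739.94 → ⌈·⌉ = 1740
j=4: r + 3k = 2461.54 → ⌈·⌉ = 2462
j=5: r + 4k = 3183.14 → ⌈·⌉ = 3184
j=6: r + 5k = 3904.74 → ⌈·⌉ = 3905
j=7: r + 6k = 4626.34 → ⌈·⌉ = 4627
j=8: r + 7k = 5347.94 → ⌈·⌉ = 5348
j=9: r + 8k = 6069.54 → ⌈·⌉ = 6070
j=10: r + 9k = 6791.14 → ⌈·⌉ = 6792

297, 1019, 1740, 2462, 3184, 3905, 4627, 5348, 6070, 6792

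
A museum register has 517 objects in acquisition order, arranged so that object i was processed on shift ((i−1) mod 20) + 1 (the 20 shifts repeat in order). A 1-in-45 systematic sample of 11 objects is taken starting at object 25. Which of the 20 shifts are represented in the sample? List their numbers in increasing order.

5, 10, 15, 20

Consecutive selections differ by k = 45, so their shift numbers differ by 45 mod 20 = 5.
gcd(45, 20) = 5, so the sample visits 20/5 = 4 distinct residues mod 20.
Start 25 is shift 5; the shifts hit are 5, 10, 15, 20.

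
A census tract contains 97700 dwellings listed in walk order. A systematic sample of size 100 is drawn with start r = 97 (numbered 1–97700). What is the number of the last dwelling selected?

96820

k = 97700/100 = 977
100th selection = r + (100−1)·k = 97 + 99×977 = 97 + 96723 = 96820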